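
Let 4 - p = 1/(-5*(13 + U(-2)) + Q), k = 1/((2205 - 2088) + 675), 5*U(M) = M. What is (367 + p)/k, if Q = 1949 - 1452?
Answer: 63761148/217 ≈ 2.9383e+5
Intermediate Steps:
U(M) = M/5
k = 1/792 (k = 1/(117 + 675) = 1/792 ≈ 0.0012626)
Q = 497
p = 1735/434 (p = 4 - 1/(-5*(13 + (1/5)*(-2)) + 497) = 4 - 1/(-5*(13 - 2/5) + 497) = 4 - 1/(-5*63/5 + 497) = 4 - 1/(-63 + 497) = 4 - 1/434 = 1735/434 ≈ 3.9977)
(367 + p)/k = (367 + 1735/434)/(1/792) = (161013/434)*792 = 63761148/217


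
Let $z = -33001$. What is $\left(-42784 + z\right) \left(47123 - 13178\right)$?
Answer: $-2572521825$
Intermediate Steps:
$\left(-42784 + z\right) \left(47123 - 13178\right) = \left(-42784 - 33001\right) \left(47123 - 13178\right) = \left(-75785\right) 33945 = -2572521825$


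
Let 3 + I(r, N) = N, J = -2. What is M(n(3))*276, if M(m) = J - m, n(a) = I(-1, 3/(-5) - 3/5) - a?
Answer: 7176/5 ≈ 1435.2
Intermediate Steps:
I(r, N) = -3 + N
n(a) = -21/5 - a (n(a) = (-3 + (3/(-5) - 3/5)) - a = (-3 + (3*(-⅕) - 3*⅕)) - a = (-3 + (-⅗ - ⅗)) - a = (-3 - 6/5) - a = -21/5 - a)
M(m) = -2 - m
M(n(3))*276 = (-2 - (-21/5 - 1*3))*276 = (-2 - (-21/5 - 3))*276 = (-2 - 1*(-36/5))*276 = (-2 + 36/5)*276 = (26/5)*276 = 7176/5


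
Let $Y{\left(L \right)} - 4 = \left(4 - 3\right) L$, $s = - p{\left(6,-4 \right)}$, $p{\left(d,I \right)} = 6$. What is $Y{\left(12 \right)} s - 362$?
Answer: $-458$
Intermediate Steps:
$s = -6$ ($s = \left(-1\right) 6 = -6$)
$Y{\left(L \right)} = 4 + L$ ($Y{\left(L \right)} = 4 + \left(4 - 3\right) L = 4 + 1 L = 4 + L$)
$Y{\left(12 \right)} s - 362 = \left(4 + 12\right) \left(-6\right) - 362 = 16 \left(-6\right) - 362 = -96 - 362 = -458$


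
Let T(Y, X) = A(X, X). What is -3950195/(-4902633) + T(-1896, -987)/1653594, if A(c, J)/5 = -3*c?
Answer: 2201534077465/2702321504334 ≈ 0.81468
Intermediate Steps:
A(c, J) = -15*c (A(c, J) = 5*(-3*c) = -15*c)
T(Y, X) = -15*X
-3950195/(-4902633) + T(-1896, -987)/1653594 = -3950195/(-4902633) - 15*(-987)/1653594 = -3950195*(-1/4902633) + 14805*(1/1653594) = 3950195/4902633 + 4935/551198 = 2201534077465/2702321504334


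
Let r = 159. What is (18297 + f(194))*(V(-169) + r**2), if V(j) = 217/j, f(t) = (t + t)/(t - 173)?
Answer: 1643222618000/3549 ≈ 4.6301e+8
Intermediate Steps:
f(t) = 2*t/(-173 + t) (f(t) = (2*t)/(-173 + t) = 2*t/(-173 + t))
(18297 + f(194))*(V(-169) + r**2) = (18297 + 2*194/(-173 + 194))*(217/(-169) + 159**2) = (18297 + 2*194/21)*(217*(-1/169) + 25281) = (18297 + 2*194*(1/21))*(-217/169 + 25281) = (18297 + 388/21)*(4272272/169) = (384625/21)*(4272272/169) = 1643222618000/3549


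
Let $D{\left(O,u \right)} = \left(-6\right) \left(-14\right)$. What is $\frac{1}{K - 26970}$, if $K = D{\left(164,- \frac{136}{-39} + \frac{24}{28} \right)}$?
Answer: $- \frac{1}{26886} \approx -3.7194 \cdot 10^{-5}$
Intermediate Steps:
$D{\left(O,u \right)} = 84$
$K = 84$
$\frac{1}{K - 26970} = \frac{1}{84 - 26970} = \frac{1}{-26886} = - \frac{1}{26886}$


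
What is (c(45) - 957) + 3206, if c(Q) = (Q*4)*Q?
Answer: 10349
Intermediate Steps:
c(Q) = 4*Q² (c(Q) = (4*Q)*Q = 4*Q²)
(c(45) - 957) + 3206 = (4*45² - 957) + 3206 = (4*2025 - 957) + 3206 = (8100 - 957) + 3206 = 7143 + 3206 = 10349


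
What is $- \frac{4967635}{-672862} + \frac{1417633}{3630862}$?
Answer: $\frac{4747667131754}{610767266761} \approx 7.7733$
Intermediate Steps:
$- \frac{4967635}{-672862} + \frac{1417633}{3630862} = \left(-4967635\right) \left(- \frac{1}{672862}\right) + 1417633 \cdot \frac{1}{3630862} = \frac{4967635}{672862} + \frac{1417633}{3630862} = \frac{4747667131754}{610767266761}$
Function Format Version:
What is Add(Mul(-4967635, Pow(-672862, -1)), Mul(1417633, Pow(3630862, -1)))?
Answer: Rational(4747667131754, 610767266761) ≈ 7.7733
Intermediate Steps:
Add(Mul(-4967635, Pow(-672862, -1)), Mul(1417633, Pow(3630862, -1))) = Add(Mul(-4967635, Rational(-1, 672862)), Mul(1417633, Rational(1, 3630862))) = Add(Rational(4967635, 672862), Rational(1417633, 3630862)) = Rational(4747667131754, 610767266761)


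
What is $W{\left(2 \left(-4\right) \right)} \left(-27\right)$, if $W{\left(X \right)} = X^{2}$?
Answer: $-1728$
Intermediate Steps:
$W{\left(2 \left(-4\right) \right)} \left(-27\right) = \left(2 \left(-4\right)\right)^{2} \left(-27\right) = \left(-8\right)^{2} \left(-27\right) = 64 \left(-27\right) = -1728$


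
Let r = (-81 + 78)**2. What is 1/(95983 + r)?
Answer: 1/95992 ≈ 1.0418e-5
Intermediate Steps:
r = 9 (r = (-3)**2 = 9)
1/(95983 + r) = 1/(95983 + 9) = 1/95992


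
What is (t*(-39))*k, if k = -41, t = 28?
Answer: 44772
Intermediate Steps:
(t*(-39))*k = (28*(-39))*(-41) = -1092*(-41) = 44772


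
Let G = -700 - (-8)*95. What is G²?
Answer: 3600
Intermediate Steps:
G = 60 (G = -700 - 1*(-760) = -700 + 760 = 60)
G² = 60² = 3600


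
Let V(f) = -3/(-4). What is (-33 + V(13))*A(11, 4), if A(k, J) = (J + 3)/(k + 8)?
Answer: -903/76 ≈ -11.882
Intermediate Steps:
V(f) = ¾ (V(f) = -3*(-¼) = ¾)
A(k, J) = (3 + J)/(8 + k)
(-33 + V(13))*A(11, 4) = (-33 + ¾)*((3 + 4)/(8 + 11)) = -129*7/(4*19) = -129*7/76 = -129/4*7/19 = -903/76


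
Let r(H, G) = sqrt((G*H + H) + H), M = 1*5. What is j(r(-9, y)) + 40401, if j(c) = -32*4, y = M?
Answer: 40273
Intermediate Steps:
M = 5
y = 5
r(H, G) = sqrt(2*H + G*H) (r(H, G) = sqrt((H + G*H) + H) = sqrt(2*H + G*H))
j(c) = -128
j(r(-9, y)) + 40401 = -128 + 40401 = 40273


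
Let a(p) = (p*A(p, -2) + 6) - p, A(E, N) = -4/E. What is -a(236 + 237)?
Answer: 471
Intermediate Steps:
a(p) = 2 - p (a(p) = (p*(-4/p) + 6) - p = (-4 + 6) - p = 2 - p)
-a(236 + 237) = -(2 - (236 + 237)) = -(2 - 1*473) = -(2 - 473) = -1*(-471) = 471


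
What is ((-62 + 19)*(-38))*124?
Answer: 202616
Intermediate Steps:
((-62 + 19)*(-38))*124 = -43*(-38)*124 = 1634*124 = 202616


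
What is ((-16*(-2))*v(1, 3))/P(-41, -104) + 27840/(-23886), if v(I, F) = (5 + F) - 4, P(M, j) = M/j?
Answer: 52804832/163221 ≈ 323.52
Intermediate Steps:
v(I, F) = 1 + F
((-16*(-2))*v(1, 3))/P(-41, -104) + 27840/(-23886) = ((-16*(-2))*(1 + 3))/((-41/(-104))) + 27840/(-23886) = (32*4)/((-41*(-1/104))) + 27840*(-1/23886) = 128/(41/104) - 4640/3981 = 128*(104/41) - 4640/3981 = 13312/41 - 4640/3981 = 52804832/163221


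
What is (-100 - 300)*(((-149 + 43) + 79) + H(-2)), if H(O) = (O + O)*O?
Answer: 7600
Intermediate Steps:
H(O) = 2*O² (H(O) = (2*O)*O = 2*O²)
(-100 - 300)*(((-149 + 43) + 79) + H(-2)) = (-100 - 300)*(((-149 + 43) + 79) + 2*(-2)²) = -400*((-106 + 79) + 2*4) = -400*(-27 + 8) = -400*(-19) = 7600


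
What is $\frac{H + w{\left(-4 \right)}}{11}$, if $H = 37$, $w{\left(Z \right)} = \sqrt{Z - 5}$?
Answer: $\frac{37}{11} + \frac{3 i}{11} \approx 3.3636 + 0.27273 i$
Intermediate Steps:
$w{\left(Z \right)} = \sqrt{-5 + Z}$
$\frac{H + w{\left(-4 \right)}}{11} = \frac{37 + \sqrt{-5 - 4}}{11} = \left(37 + \sqrt{-9}\right) \frac{1}{11} = \left(37 + 3 i\right) \frac{1}{11} = \frac{37}{11} + \frac{3 i}{11}$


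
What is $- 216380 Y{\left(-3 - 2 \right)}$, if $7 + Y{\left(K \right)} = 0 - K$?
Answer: $432760$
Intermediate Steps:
$Y{\left(K \right)} = -7 - K$ ($Y{\left(K \right)} = -7 + \left(0 - K\right) = -7 - K$)
$- 216380 Y{\left(-3 - 2 \right)} = - 216380 \left(-7 - \left(-3 - 2\right)\right) = - 216380 \left(-7 - -5\right) = - 216380 \left(-7 + 5\right) = \left(-216380\right) \left(-2\right) = 432760$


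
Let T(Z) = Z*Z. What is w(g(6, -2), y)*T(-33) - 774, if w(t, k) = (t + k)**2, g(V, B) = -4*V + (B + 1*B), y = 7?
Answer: 479475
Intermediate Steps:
T(Z) = Z**2
g(V, B) = -4*V + 2*B (g(V, B) = -4*V + (B + B) = -4*V + 2*B)
w(t, k) = (k + t)**2
w(g(6, -2), y)*T(-33) - 774 = (7 + (-4*6 + 2*(-2)))**2*(-33)**2 - 774 = (7 + (-24 - 4))**2*1089 - 774 = (7 - 28)**2*1089 - 774 = (-21)**2*1089 - 774 = 441*1089 - 774 = 480249 - 774 = 479475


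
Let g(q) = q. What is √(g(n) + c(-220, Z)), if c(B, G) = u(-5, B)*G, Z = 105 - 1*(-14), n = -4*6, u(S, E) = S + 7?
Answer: √214 ≈ 14.629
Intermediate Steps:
u(S, E) = 7 + S
n = -24
Z = 119 (Z = 105 + 14 = 119)
c(B, G) = 2*G (c(B, G) = (7 - 5)*G = 2*G)
√(g(n) + c(-220, Z)) = √(-24 + 2*119) = √(-24 + 238) = √214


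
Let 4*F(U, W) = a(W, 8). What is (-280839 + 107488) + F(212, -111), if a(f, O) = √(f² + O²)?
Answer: -173351 + √12385/4 ≈ -1.7332e+5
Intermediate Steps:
a(f, O) = √(O² + f²)
F(U, W) = √(64 + W²)/4 (F(U, W) = √(8² + W²)/4 = √(64 + W²)/4)
(-280839 + 107488) + F(212, -111) = (-280839 + 107488) + √(64 + (-111)²)/4 = -173351 + √(64 + 12321)/4 = -173351 + √12385/4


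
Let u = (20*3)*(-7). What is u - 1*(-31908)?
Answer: 31488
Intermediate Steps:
u = -420 (u = 60*(-7) = -420)
u - 1*(-31908) = -420 - 1*(-31908) = -420 + 31908 = 31488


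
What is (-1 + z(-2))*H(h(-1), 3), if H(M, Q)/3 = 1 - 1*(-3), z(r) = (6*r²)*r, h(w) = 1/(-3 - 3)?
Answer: -588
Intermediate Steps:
h(w) = -⅙ (h(w) = 1/(-6) = -⅙)
z(r) = 6*r³
H(M, Q) = 12 (H(M, Q) = 3*(1 - 1*(-3)) = 3*(1 + 3) = 3*4 = 12)
(-1 + z(-2))*H(h(-1), 3) = (-1 + 6*(-2)³)*12 = (-1 + 6*(-8))*12 = (-1 - 48)*12 = -49*12 = -588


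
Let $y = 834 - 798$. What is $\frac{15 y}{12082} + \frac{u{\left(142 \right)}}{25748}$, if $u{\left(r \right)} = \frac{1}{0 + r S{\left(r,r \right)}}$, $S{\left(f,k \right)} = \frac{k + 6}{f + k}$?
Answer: $\frac{514451081}{11510231432} \approx 0.044695$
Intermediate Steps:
$y = 36$
$S{\left(f,k \right)} = \frac{6 + k}{f + k}$
$u{\left(r \right)} = \frac{1}{3 + \frac{r}{2}}$ ($u{\left(r \right)} = \frac{1}{0 + r \frac{6 + r}{r + r}} = \frac{1}{0 + r \frac{6 + r}{2 r}} = \frac{1}{0 + \left(3 + \frac{r}{2}\right)} = \frac{1}{3 + \frac{r}{2}}$)
$\frac{15 y}{12082} + \frac{u{\left(142 \right)}}{25748} = \frac{15 \cdot 36}{12082} + \frac{2 \frac{1}{6 + 142}}{25748} = 540 \cdot \frac{1}{12082} + \frac{2}{148} \cdot \frac{1}{25748} = \frac{270}{6041} + 2 \cdot \frac{1}{148} \cdot \frac{1}{25748} = \frac{270}{6041} + \frac{1}{74} \cdot \frac{1}{25748} = \frac{270}{6041} + \frac{1}{1905352} = \frac{514451081}{11510231432}$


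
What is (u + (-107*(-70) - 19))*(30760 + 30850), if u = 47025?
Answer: 3357498560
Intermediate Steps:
(u + (-107*(-70) - 19))*(30760 + 30850) = (47025 + (-107*(-70) - 19))*(30760 + 30850) = (47025 + (7490 - 19))*61610 = (47025 + 7471)*61610 = 54496*61610 = 3357498560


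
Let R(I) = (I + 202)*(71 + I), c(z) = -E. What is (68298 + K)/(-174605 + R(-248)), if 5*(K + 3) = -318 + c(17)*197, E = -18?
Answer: -344703/832315 ≈ -0.41415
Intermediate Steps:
c(z) = 18 (c(z) = -1*(-18) = 18)
K = 3213/5 (K = -3 + (-318 + 18*197)/5 = -3 + (-318 + 3546)/5 = -3 + (1/5)*3228 = -3 + 3228/5 = 3213/5 ≈ 642.60)
R(I) = (71 + I)*(202 + I) (R(I) = (202 + I)*(71 + I) = (71 + I)*(202 + I))
(68298 + K)/(-174605 + R(-248)) = (68298 + 3213/5)/(-174605 + (14342 + (-248)**2 + 273*(-248))) = 344703/(5*(-174605 + (14342 + 61504 - 67704))) = 344703/(5*(-174605 + 8142)) = (344703/5)/(-166463) = (344703/5)*(-1/166463) = -344703/832315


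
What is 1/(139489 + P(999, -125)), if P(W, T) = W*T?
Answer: 1/14614 ≈ 6.8428e-5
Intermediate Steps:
P(W, T) = T*W
1/(139489 + P(999, -125)) = 1/(139489 - 125*999) = 1/(139489 - 124875) = 1/14614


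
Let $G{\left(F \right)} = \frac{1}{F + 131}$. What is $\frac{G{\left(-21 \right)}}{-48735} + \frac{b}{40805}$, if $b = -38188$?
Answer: $- \frac{40944036121}{43749896850} \approx -0.93587$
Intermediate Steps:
$G{\left(F \right)} = \frac{1}{131 + F}$
$\frac{G{\left(-21 \right)}}{-48735} + \frac{b}{40805} = \frac{1}{\left(131 - 21\right) \left(-48735\right)} - \frac{38188}{40805} = \frac{1}{110} \left(- \frac{1}{48735}\right) - \frac{38188}{40805} = - \frac{1}{5360850} - \frac{38188}{40805} = - \frac{40944036121}{43749896850}$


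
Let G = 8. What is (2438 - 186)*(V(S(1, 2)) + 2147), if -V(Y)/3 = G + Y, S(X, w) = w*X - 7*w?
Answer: 4862068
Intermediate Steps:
S(X, w) = -7*w + X*w (S(X, w) = X*w - 7*w = -7*w + X*w)
V(Y) = -24 - 3*Y (V(Y) = -3*(8 + Y) = -24 - 3*Y)
(2438 - 186)*(V(S(1, 2)) + 2147) = (2438 - 186)*((-24 - 6*(-7 + 1)) + 2147) = 2252*((-24 - 6*(-6)) + 2147) = 2252*((-24 - 3*(-12)) + 2147) = 2252*((-24 + 36) + 2147) = 2252*(12 + 2147) = 2252*2159 = 4862068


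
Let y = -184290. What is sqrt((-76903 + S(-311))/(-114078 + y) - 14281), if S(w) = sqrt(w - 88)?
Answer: sqrt(-2207154749590 - 518*I*sqrt(399))/12432 ≈ 2.8011e-7 - 119.5*I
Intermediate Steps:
S(w) = sqrt(-88 + w)
sqrt((-76903 + S(-311))/(-114078 + y) - 14281) = sqrt((-76903 + sqrt(-88 - 311))/(-114078 - 184290) - 14281) = sqrt((-76903 + sqrt(-399))/(-298368) - 14281) = sqrt((-76903 + I*sqrt(399))*(-1/298368) - 14281) = sqrt((76903/298368 - I*sqrt(399)/298368) - 14281) = sqrt(-4260916505/298368 - I*sqrt(399)/298368)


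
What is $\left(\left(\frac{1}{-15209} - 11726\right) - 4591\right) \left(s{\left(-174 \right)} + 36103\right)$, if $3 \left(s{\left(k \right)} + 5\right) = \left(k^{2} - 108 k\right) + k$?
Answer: $- \frac{13002866648584}{15209} \approx -8.5495 \cdot 10^{8}$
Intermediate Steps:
$s{\left(k \right)} = -5 - \frac{107 k}{3} + \frac{k^{2}}{3}$ ($s{\left(k \right)} = -5 + \frac{\left(k^{2} - 108 k\right) + k}{3} = -5 + \frac{k^{2} - 107 k}{3} = -5 + \left(- \frac{107 k}{3} + \frac{k^{2}}{3}\right) = -5 - \frac{107 k}{3} + \frac{k^{2}}{3}$)
$\left(\left(\frac{1}{-15209} - 11726\right) - 4591\right) \left(s{\left(-174 \right)} + 36103\right) = \left(\left(\frac{1}{-15209} - 11726\right) - 4591\right) \left(\left(-5 - -6206 + \frac{\left(-174\right)^{2}}{3}\right) + 36103\right) = \left(\left(- \frac{1}{15209} - 11726\right) - 4591\right) \left(\left(-5 + 6206 + \frac{1}{3} \cdot 30276\right) + 36103\right) = \left(- \frac{178340735}{15209} - 4591\right) \left(\left(-5 + 6206 + 10092\right) + 36103\right) = - \frac{248165254 \left(16293 + 36103\right)}{15209} = \left(- \frac{248165254}{15209}\right) 52396 = - \frac{13002866648584}{15209}$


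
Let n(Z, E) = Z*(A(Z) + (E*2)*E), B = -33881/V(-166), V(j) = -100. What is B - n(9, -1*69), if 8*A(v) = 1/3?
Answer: -17071913/200 ≈ -85360.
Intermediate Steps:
A(v) = 1/24 (A(v) = (⅛)/3 = (⅛)*(⅓) = 1/24)
B = 33881/100 (B = -33881/(-100) = -33881*(-1/100) = 33881/100 ≈ 338.81)
n(Z, E) = Z*(1/24 + 2*E²) (n(Z, E) = Z*(1/24 + (E*2)*E) = Z*(1/24 + (2*E)*E) = Z*(1/24 + 2*E²))
B - n(9, -1*69) = 33881/100 - 9*(1 + 48*(-1*69)²)/24 = 33881/100 - 9*(1 + 48*(-69)²)/24 = 33881/100 - 9*(1 + 48*4761)/24 = 33881/100 - 9*(1 + 228528)/24 = 33881/100 - 9*228529/24 = 33881/100 - 1*685587/8 = 33881/100 - 685587/8 = -17071913/200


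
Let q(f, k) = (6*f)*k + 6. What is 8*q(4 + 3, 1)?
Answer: 384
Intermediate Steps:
q(f, k) = 6 + 6*f*k (q(f, k) = 6*f*k + 6 = 6 + 6*f*k)
8*q(4 + 3, 1) = 8*(6 + 6*(4 + 3)*1) = 8*(6 + 6*7*1) = 8*(6 + 42) = 8*48 = 384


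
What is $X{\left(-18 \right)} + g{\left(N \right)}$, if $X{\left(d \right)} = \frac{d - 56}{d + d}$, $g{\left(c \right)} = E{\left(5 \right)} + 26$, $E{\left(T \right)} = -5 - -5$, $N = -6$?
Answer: $\frac{505}{18} \approx 28.056$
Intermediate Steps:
$E{\left(T \right)} = 0$ ($E{\left(T \right)} = -5 + 5 = 0$)
$g{\left(c \right)} = 26$ ($g{\left(c \right)} = 0 + 26 = 26$)
$X{\left(d \right)} = \frac{-56 + d}{2 d}$
$X{\left(-18 \right)} + g{\left(N \right)} = \frac{-56 - 18}{2 \left(-18\right)} + 26 = \frac{1}{2} \left(- \frac{1}{18}\right) \left(-74\right) + 26 = \frac{37}{18} + 26 = \frac{505}{18}$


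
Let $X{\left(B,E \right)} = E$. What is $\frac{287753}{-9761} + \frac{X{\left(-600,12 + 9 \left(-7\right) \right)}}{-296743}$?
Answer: $- \frac{1985771876}{67360661} \approx -29.48$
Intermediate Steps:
$\frac{287753}{-9761} + \frac{X{\left(-600,12 + 9 \left(-7\right) \right)}}{-296743} = \frac{287753}{-9761} + \frac{12 + 9 \left(-7\right)}{-296743} = 287753 \left(- \frac{1}{9761}\right) + \left(12 - 63\right) \left(- \frac{1}{296743}\right) = - \frac{287753}{9761} - - \frac{51}{296743} = - \frac{287753}{9761} + \frac{51}{296743} = - \frac{1985771876}{67360661}$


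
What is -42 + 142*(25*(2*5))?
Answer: 35458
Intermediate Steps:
-42 + 142*(25*(2*5)) = -42 + 142*(25*10) = -42 + 142*250 = -42 + 35500 = 35458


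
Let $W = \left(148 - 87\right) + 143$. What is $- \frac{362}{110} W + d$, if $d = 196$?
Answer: $- \frac{26144}{55} \approx -475.35$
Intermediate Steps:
$W = 204$ ($W = 61 + 143 = 204$)
$- \frac{362}{110} W + d = - \frac{362}{110} \cdot 204 + 196 = \left(-362\right) \frac{1}{110} \cdot 204 + 196 = \left(- \frac{181}{55}\right) 204 + 196 = - \frac{36924}{55} + 196 = - \frac{26144}{55}$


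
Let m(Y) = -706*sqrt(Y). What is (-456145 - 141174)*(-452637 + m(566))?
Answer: 270368680203 + 421707214*sqrt(566) ≈ 2.8040e+11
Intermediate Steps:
(-456145 - 141174)*(-452637 + m(566)) = (-456145 - 141174)*(-452637 - 706*sqrt(566)) = -597319*(-452637 - 706*sqrt(566)) = 270368680203 + 421707214*sqrt(566)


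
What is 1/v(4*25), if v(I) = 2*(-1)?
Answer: -½ ≈ -0.50000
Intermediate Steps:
v(I) = -2
1/v(4*25) = 1/(-2) = -½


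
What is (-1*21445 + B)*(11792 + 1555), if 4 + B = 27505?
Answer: 80829432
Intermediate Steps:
B = 27501 (B = -4 + 27505 = 27501)
(-1*21445 + B)*(11792 + 1555) = (-1*21445 + 27501)*(11792 + 1555) = (-21445 + 27501)*13347 = 6056*13347 = 80829432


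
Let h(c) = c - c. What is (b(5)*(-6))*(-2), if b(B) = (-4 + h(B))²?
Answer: 192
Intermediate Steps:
h(c) = 0
b(B) = 16 (b(B) = (-4 + 0)² = (-4)² = 16)
(b(5)*(-6))*(-2) = (16*(-6))*(-2) = -96*(-2) = 192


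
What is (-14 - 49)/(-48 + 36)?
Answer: 21/4 ≈ 5.2500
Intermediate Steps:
(-14 - 49)/(-48 + 36) = -63/(-12) = -63*(-1/12) = 21/4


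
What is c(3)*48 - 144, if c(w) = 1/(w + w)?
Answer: -136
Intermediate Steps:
c(w) = 1/(2*w)
c(3)*48 - 144 = ((½)/3)*48 - 144 = ((½)*(⅓))*48 - 144 = (⅙)*48 - 144 = 8 - 144 = -136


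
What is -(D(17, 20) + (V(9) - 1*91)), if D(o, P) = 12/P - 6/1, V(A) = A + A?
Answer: 392/5 ≈ 78.400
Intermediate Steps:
V(A) = 2*A
D(o, P) = -6 + 12/P (D(o, P) = 12/P - 6*1 = 12/P - 6 = -6 + 12/P)
-(D(17, 20) + (V(9) - 1*91)) = -((-6 + 12/20) + (2*9 - 1*91)) = -((-6 + 12*(1/20)) + (18 - 91)) = -((-6 + ⅗) - 73) = -(-27/5 - 73) = -1*(-392/5) = 392/5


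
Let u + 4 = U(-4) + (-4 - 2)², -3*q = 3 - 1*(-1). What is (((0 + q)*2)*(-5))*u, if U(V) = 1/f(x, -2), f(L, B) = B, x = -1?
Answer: 420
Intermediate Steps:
q = -4/3 (q = -(3 - 1*(-1))/3 = -(3 + 1)/3 = -⅓*4 = -4/3 ≈ -1.3333)
U(V) = -½ (U(V) = 1/(-2) = 1*(-½) = -½)
u = 63/2 (u = -4 + (-½ + (-4 - 2)²) = -4 + (-½ + (-6)²) = -4 + (-½ + 36) = -4 + 71/2 = 63/2 ≈ 31.500)
(((0 + q)*2)*(-5))*u = (((0 - 4/3)*2)*(-5))*(63/2) = (-4/3*2*(-5))*(63/2) = -8/3*(-5)*(63/2) = (40/3)*(63/2) = 420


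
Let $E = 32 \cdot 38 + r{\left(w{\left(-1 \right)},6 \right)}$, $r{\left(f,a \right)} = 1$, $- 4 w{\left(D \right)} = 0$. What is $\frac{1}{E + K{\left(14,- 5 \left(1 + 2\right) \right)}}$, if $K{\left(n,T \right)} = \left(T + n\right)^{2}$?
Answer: $\frac{1}{1218} \approx 0.00082102$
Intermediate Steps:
$w{\left(D \right)} = 0$ ($w{\left(D \right)} = \left(- \frac{1}{4}\right) 0 = 0$)
$E = 1217$ ($E = 32 \cdot 38 + 1 = 1216 + 1 = 1217$)
$\frac{1}{E + K{\left(14,- 5 \left(1 + 2\right) \right)}} = \frac{1}{1217 + \left(- 5 \left(1 + 2\right) + 14\right)^{2}} = \frac{1}{1217 + \left(\left(-5\right) 3 + 14\right)^{2}} = \frac{1}{1217 + \left(-15 + 14\right)^{2}} = \frac{1}{1217 + \left(-1\right)^{2}} = \frac{1}{1217 + 1} = \frac{1}{1218}$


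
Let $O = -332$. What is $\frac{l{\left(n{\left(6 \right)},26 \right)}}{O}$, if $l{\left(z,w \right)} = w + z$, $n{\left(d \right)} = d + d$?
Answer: $- \frac{19}{166} \approx -0.11446$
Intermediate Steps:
$n{\left(d \right)} = 2 d$
$\frac{l{\left(n{\left(6 \right)},26 \right)}}{O} = \frac{26 + 2 \cdot 6}{-332} = \left(26 + 12\right) \left(- \frac{1}{332}\right) = 38 \left(- \frac{1}{332}\right) = - \frac{19}{166}$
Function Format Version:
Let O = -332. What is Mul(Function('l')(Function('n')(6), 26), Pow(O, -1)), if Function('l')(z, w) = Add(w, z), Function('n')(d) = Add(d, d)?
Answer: Rational(-19, 166) ≈ -0.11446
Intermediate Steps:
Function('n')(d) = Mul(2, d)
Mul(Function('l')(Function('n')(6), 26), Pow(O, -1)) = Mul(Add(26, Mul(2, 6)), Pow(-332, -1)) = Mul(Add(26, 12), Rational(-1, 332)) = Mul(38, Rational(-1, 332)) = Rational(-19, 166)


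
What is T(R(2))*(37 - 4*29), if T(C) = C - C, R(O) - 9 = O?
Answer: 0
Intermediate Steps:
R(O) = 9 + O
T(C) = 0
T(R(2))*(37 - 4*29) = 0*(37 - 4*29) = 0*(37 - 116) = 0*(-79) = 0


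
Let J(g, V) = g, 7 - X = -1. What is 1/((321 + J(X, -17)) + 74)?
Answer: 1/403 ≈ 0.0024814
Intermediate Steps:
X = 8 (X = 7 - 1*(-1) = 7 + 1 = 8)
1/((321 + J(X, -17)) + 74) = 1/((321 + 8) + 74) = 1/(329 + 74) = 1/403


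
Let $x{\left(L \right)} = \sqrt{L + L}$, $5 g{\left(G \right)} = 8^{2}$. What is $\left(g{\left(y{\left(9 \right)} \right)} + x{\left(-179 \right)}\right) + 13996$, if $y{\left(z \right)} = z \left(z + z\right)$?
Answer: $\frac{70044}{5} + i \sqrt{358} \approx 14009.0 + 18.921 i$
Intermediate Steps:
$y{\left(z \right)} = 2 z^{2}$ ($y{\left(z \right)} = z 2 z = 2 z^{2}$)
$g{\left(G \right)} = \frac{64}{5}$ ($g{\left(G \right)} = \frac{8^{2}}{5} = \frac{1}{5} \cdot 64 = \frac{64}{5}$)
$x{\left(L \right)} = \sqrt{2} \sqrt{L}$ ($x{\left(L \right)} = \sqrt{2 L} = \sqrt{2} \sqrt{L}$)
$\left(g{\left(y{\left(9 \right)} \right)} + x{\left(-179 \right)}\right) + 13996 = \left(\frac{64}{5} + \sqrt{2} \sqrt{-179}\right) + 13996 = \left(\frac{64}{5} + \sqrt{2} i \sqrt{179}\right) + 13996 = \left(\frac{64}{5} + i \sqrt{358}\right) + 13996 = \frac{70044}{5} + i \sqrt{358}$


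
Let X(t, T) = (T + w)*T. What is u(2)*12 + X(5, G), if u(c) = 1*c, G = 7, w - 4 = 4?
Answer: 129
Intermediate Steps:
w = 8 (w = 4 + 4 = 8)
u(c) = c
X(t, T) = T*(8 + T) (X(t, T) = (T + 8)*T = (8 + T)*T = T*(8 + T))
u(2)*12 + X(5, G) = 2*12 + 7*(8 + 7) = 24 + 7*15 = 24 + 105 = 129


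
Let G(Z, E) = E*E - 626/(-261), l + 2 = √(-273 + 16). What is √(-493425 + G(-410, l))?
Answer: 2*√(-934157657 - 7569*I*√257)/87 ≈ 0.045633 - 702.62*I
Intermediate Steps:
l = -2 + I*√257 (l = -2 + √(-273 + 16) = -2 + √(-257) = -2 + I*√257 ≈ -2.0 + 16.031*I)
G(Z, E) = 626/261 + E² (G(Z, E) = E² - 626*(-1/261) = E² + 626/261 = 626/261 + E²)
√(-493425 + G(-410, l)) = √(-493425 + (626/261 + (-2 + I*√257)²)) = √(-128783299/261 + (-2 + I*√257)²)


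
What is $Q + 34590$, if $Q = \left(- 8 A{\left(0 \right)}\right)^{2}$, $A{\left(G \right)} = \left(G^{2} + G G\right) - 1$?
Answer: $34654$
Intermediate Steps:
$A{\left(G \right)} = -1 + 2 G^{2}$ ($A{\left(G \right)} = \left(G^{2} + G^{2}\right) - 1 = 2 G^{2} - 1 = -1 + 2 G^{2}$)
$Q = 64$ ($Q = \left(- 8 \left(-1 + 2 \cdot 0^{2}\right)\right)^{2} = \left(- 8 \left(-1 + 2 \cdot 0\right)\right)^{2} = \left(- 8 \left(-1 + 0\right)\right)^{2} = \left(\left(-8\right) \left(-1\right)\right)^{2} = 8^{2} = 64$)
$Q + 34590 = 64 + 34590 = 34654$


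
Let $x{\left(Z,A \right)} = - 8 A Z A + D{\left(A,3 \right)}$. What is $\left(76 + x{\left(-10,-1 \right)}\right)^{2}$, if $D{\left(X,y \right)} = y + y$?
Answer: $26244$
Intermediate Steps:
$D{\left(X,y \right)} = 2 y$
$x{\left(Z,A \right)} = 6 - 8 Z A^{2}$ ($x{\left(Z,A \right)} = - 8 A Z A + 2 \cdot 3 = - 8 A Z A + 6 = - 8 Z A^{2} + 6 = 6 - 8 Z A^{2}$)
$\left(76 + x{\left(-10,-1 \right)}\right)^{2} = \left(76 - \left(-6 - 80 \left(-1\right)^{2}\right)\right)^{2} = \left(76 - \left(-6 - 80\right)\right)^{2} = \left(76 + \left(6 + 80\right)\right)^{2} = \left(76 + 86\right)^{2} = 162^{2} = 26244$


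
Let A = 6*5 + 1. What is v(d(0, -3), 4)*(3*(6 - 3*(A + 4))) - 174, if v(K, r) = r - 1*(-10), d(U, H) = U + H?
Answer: -4332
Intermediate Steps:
A = 31 (A = 30 + 1 = 31)
d(U, H) = H + U
v(K, r) = 10 + r (v(K, r) = r + 10 = 10 + r)
v(d(0, -3), 4)*(3*(6 - 3*(A + 4))) - 174 = (10 + 4)*(3*(6 - 3*(31 + 4))) - 174 = 14*(3*(6 - 3*35)) - 174 = 14*(3*(6 - 105)) - 174 = 14*(3*(-99)) - 174 = 14*(-297) - 174 = -4158 - 174 = -4332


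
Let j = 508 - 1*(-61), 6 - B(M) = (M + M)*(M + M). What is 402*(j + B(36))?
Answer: -1852818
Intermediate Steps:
B(M) = 6 - 4*M**2 (B(M) = 6 - (M + M)*(M + M) = 6 - 2*M*2*M = 6 - 4*M**2)
j = 569 (j = 508 + 61 = 569)
402*(j + B(36)) = 402*(569 + (6 - 4*36**2)) = 402*(569 + (6 - 4*1296)) = 402*(569 + (6 - 5184)) = 402*(569 - 5178) = 402*(-4609) = -1852818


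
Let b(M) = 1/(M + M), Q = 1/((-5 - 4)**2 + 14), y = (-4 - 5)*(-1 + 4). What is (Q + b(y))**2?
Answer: 1681/26316900 ≈ 6.3875e-5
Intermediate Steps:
y = -27 (y = -9*3 = -27)
Q = 1/95 (Q = 1/((-9)**2 + 14) = 1/(81 + 14) = 1/95 ≈ 0.010526)
b(M) = 1/(2*M)
(Q + b(y))**2 = (1/95 + (1/2)/(-27))**2 = (1/95 + (1/2)*(-1/27))**2 = (1/95 - 1/54)**2 = (-41/5130)**2 = 1681/26316900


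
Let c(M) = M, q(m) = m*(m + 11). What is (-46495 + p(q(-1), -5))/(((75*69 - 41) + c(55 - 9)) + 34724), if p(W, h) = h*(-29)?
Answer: -23175/19952 ≈ -1.1615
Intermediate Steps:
q(m) = m*(11 + m)
p(W, h) = -29*h
(-46495 + p(q(-1), -5))/(((75*69 - 41) + c(55 - 9)) + 34724) = (-46495 - 29*(-5))/(((75*69 - 41) + (55 - 9)) + 34724) = (-46495 + 145)/(((5175 - 41) + 46) + 34724) = -46350/((5134 + 46) + 34724) = -46350/(5180 + 34724) = -46350/39904 = -46350*1/39904 = -23175/19952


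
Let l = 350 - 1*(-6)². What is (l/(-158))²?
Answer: 24649/6241 ≈ 3.9495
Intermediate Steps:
l = 314 (l = 350 - 1*36 = 350 - 36 = 314)
(l/(-158))² = (314/(-158))² = (314*(-1/158))² = (-157/79)² = 24649/6241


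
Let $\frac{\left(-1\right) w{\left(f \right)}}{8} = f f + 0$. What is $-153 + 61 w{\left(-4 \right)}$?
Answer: $-7961$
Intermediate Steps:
$w{\left(f \right)} = - 8 f^{2}$ ($w{\left(f \right)} = - 8 \left(f f + 0\right) = - 8 \left(f^{2} + 0\right) = - 8 f^{2}$)
$-153 + 61 w{\left(-4 \right)} = -153 + 61 \left(- 8 \left(-4\right)^{2}\right) = -153 + 61 \left(\left(-8\right) 16\right) = -153 + 61 \left(-128\right) = -153 - 7808 = -7961$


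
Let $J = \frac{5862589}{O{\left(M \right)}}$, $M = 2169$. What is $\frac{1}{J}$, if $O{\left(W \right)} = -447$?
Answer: $- \frac{447}{5862589} \approx -7.6246 \cdot 10^{-5}$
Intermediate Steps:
$J = - \frac{5862589}{447}$ ($J = \frac{5862589}{-447} = 5862589 \left(- \frac{1}{447}\right) = - \frac{5862589}{447} \approx -13115.0$)
$\frac{1}{J} = \frac{1}{- \frac{5862589}{447}} = - \frac{447}{5862589}$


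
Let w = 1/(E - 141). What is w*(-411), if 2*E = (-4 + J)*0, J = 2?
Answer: 137/47 ≈ 2.9149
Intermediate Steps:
E = 0 (E = ((-4 + 2)*0)/2 = (-2*0)/2 = (1/2)*0 = 0)
w = -1/141 (w = 1/(0 - 141) = 1/(-141) = -1/141 ≈ -0.0070922)
w*(-411) = -1/141*(-411) = 137/47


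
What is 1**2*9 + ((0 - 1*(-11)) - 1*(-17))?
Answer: 37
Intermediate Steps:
1**2*9 + ((0 - 1*(-11)) - 1*(-17)) = 1*9 + ((0 + 11) + 17) = 9 + (11 + 17) = 9 + 28 = 37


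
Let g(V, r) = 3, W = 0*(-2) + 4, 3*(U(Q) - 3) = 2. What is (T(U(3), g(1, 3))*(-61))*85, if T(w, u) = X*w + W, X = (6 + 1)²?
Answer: -2856935/3 ≈ -9.5231e+5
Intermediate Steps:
X = 49 (X = 7² = 49)
U(Q) = 11/3 (U(Q) = 3 + (⅓)*2 = 3 + ⅔ = 11/3)
W = 4 (W = 0 + 4 = 4)
T(w, u) = 4 + 49*w (T(w, u) = 49*w + 4 = 4 + 49*w)
(T(U(3), g(1, 3))*(-61))*85 = ((4 + 49*(11/3))*(-61))*85 = ((4 + 539/3)*(-61))*85 = ((551/3)*(-61))*85 = -33611/3*85 = -2856935/3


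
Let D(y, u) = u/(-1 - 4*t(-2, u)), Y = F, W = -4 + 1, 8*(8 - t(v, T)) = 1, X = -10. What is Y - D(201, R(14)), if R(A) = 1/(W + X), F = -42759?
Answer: -36131357/845 ≈ -42759.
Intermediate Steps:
t(v, T) = 63/8 (t(v, T) = 8 - 1/8*1 = 8 - 1/8 = 63/8)
W = -3
R(A) = -1/13 (R(A) = 1/(-3 - 10) = 1/(-13) = -1/13)
Y = -42759
D(y, u) = -2*u/65 (D(y, u) = u/(-1 - 4*63/8) = u/(-1 - 63/2) = u/(-65/2) = u*(-2/65) = -2*u/65)
Y - D(201, R(14)) = -42759 - (-2)*(-1)/(65*13) = -42759 - 1*2/845 = -42759 - 2/845 = -36131357/845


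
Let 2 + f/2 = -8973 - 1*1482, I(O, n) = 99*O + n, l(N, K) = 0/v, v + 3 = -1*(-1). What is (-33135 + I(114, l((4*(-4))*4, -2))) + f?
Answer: -42763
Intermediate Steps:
v = -2 (v = -3 - 1*(-1) = -3 + 1 = -2)
l(N, K) = 0 (l(N, K) = 0/(-2) = 0*(-½) = 0)
I(O, n) = n + 99*O
f = -20914 (f = -4 + 2*(-8973 - 1*1482) = -4 + 2*(-8973 - 1482) = -4 + 2*(-10455) = -4 - 20910 = -20914)
(-33135 + I(114, l((4*(-4))*4, -2))) + f = (-33135 + (0 + 99*114)) - 20914 = (-33135 + (0 + 11286)) - 20914 = (-33135 + 11286) - 20914 = -21849 - 20914 = -42763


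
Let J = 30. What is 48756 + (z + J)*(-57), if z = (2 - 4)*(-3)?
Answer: 46704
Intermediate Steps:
z = 6 (z = -2*(-3) = 6)
48756 + (z + J)*(-57) = 48756 + (6 + 30)*(-57) = 48756 + 36*(-57) = 48756 - 2052 = 46704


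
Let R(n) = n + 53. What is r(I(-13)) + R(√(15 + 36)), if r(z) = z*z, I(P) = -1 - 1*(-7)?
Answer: 89 + √51 ≈ 96.141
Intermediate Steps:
I(P) = 6 (I(P) = -1 + 7 = 6)
r(z) = z²
R(n) = 53 + n
r(I(-13)) + R(√(15 + 36)) = 6² + (53 + √(15 + 36)) = 36 + (53 + √51) = 89 + √51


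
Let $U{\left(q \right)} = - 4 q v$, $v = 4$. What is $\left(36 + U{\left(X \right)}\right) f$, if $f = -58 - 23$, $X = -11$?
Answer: $-17172$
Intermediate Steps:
$f = -81$ ($f = -58 - 23 = -81$)
$U{\left(q \right)} = - 16 q$ ($U{\left(q \right)} = - 4 q 4 = - 16 q$)
$\left(36 + U{\left(X \right)}\right) f = \left(36 - -176\right) \left(-81\right) = \left(36 + 176\right) \left(-81\right) = 212 \left(-81\right) = -17172$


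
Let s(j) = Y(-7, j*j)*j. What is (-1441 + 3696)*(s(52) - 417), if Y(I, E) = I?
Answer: -1761155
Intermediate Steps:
s(j) = -7*j
(-1441 + 3696)*(s(52) - 417) = (-1441 + 3696)*(-7*52 - 417) = 2255*(-364 - 417) = 2255*(-781) = -1761155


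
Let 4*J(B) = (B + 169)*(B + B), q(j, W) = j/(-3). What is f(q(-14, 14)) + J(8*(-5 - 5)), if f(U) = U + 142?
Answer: -10240/3 ≈ -3413.3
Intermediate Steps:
q(j, W) = -j/3 (q(j, W) = j*(-1/3) = -j/3)
f(U) = 142 + U
J(B) = B*(169 + B)/2 (J(B) = ((B + 169)*(B + B))/4 = ((169 + B)*(2*B))/4 = (2*B*(169 + B))/4 = B*(169 + B)/2)
f(q(-14, 14)) + J(8*(-5 - 5)) = (142 - 1/3*(-14)) + (8*(-5 - 5))*(169 + 8*(-5 - 5))/2 = (142 + 14/3) + (8*(-10))*(169 + 8*(-10))/2 = 440/3 + (1/2)*(-80)*(169 - 80) = 440/3 + (1/2)*(-80)*89 = 440/3 - 3560 = -10240/3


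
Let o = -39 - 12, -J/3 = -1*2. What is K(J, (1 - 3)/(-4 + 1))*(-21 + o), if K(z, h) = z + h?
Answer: -480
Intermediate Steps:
J = 6 (J = -(-3)*2 = -3*(-2) = 6)
o = -51
K(z, h) = h + z
K(J, (1 - 3)/(-4 + 1))*(-21 + o) = ((1 - 3)/(-4 + 1) + 6)*(-21 - 51) = (-2/(-3) + 6)*(-72) = (-2*(-⅓) + 6)*(-72) = (⅔ + 6)*(-72) = (20/3)*(-72) = -480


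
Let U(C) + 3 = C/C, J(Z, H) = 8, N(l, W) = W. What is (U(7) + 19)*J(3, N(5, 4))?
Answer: 136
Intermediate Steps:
U(C) = -2 (U(C) = -3 + C/C = -3 + 1 = -2)
(U(7) + 19)*J(3, N(5, 4)) = (-2 + 19)*8 = 17*8 = 136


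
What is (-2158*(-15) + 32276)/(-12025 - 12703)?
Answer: -32323/12364 ≈ -2.6143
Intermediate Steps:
(-2158*(-15) + 32276)/(-12025 - 12703) = (32370 + 32276)/(-24728) = 64646*(-1/24728) = -32323/12364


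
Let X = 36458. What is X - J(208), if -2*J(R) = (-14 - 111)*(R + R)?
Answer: 10458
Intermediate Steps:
J(R) = 125*R (J(R) = -(-14 - 111)*(R + R)/2 = -(-125)*2*R/2 = -(-125)*R = 125*R)
X - J(208) = 36458 - 125*208 = 36458 - 1*26000 = 36458 - 26000 = 10458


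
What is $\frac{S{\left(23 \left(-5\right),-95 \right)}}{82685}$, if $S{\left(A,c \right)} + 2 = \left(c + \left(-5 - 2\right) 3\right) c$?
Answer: $\frac{11018}{82685} \approx 0.13325$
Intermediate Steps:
$S{\left(A,c \right)} = -2 + c \left(-21 + c\right)$ ($S{\left(A,c \right)} = -2 + \left(c + \left(-5 - 2\right) 3\right) c = -2 + \left(c - 21\right) c = -2 + \left(-21 + c\right) c = -2 + c \left(-21 + c\right)$)
$\frac{S{\left(23 \left(-5\right),-95 \right)}}{82685} = \frac{-2 + \left(-95\right)^{2} - -1995}{82685} = \left(-2 + 9025 + 1995\right) \frac{1}{82685} = 11018 \cdot \frac{1}{82685} = \frac{11018}{82685}$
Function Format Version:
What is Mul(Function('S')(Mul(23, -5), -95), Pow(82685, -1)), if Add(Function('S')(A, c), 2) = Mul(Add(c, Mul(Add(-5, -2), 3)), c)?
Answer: Rational(11018, 82685) ≈ 0.13325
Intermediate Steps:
Function('S')(A, c) = Add(-2, Mul(c, Add(-21, c))) (Function('S')(A, c) = Add(-2, Mul(Add(c, Mul(Add(-5, -2), 3)), c)) = Add(-2, Mul(Add(c, Mul(-7, 3)), c)) = Add(-2, Mul(Add(c, -21), c)) = Add(-2, Mul(Add(-21, c), c)) = Add(-2, Mul(c, Add(-21, c))))
Mul(Function('S')(Mul(23, -5), -95), Pow(82685, -1)) = Mul(Add(-2, Pow(-95, 2), Mul(-21, -95)), Pow(82685, -1)) = Mul(Add(-2, 9025, 1995), Rational(1, 82685)) = Mul(11018, Rational(1, 82685)) = Rational(11018, 82685)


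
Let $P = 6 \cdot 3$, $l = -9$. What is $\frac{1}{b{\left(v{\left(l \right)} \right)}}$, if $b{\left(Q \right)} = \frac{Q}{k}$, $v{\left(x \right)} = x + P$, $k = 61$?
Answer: $\frac{61}{9} \approx 6.7778$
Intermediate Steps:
$P = 18$
$v{\left(x \right)} = 18 + x$ ($v{\left(x \right)} = x + 18 = 18 + x$)
$b{\left(Q \right)} = \frac{Q}{61}$
$\frac{1}{b{\left(v{\left(l \right)} \right)}} = \frac{1}{\frac{1}{61} \left(18 - 9\right)} = \frac{1}{\frac{1}{61} \cdot 9} = \frac{1}{\frac{9}{61}} = \frac{61}{9}$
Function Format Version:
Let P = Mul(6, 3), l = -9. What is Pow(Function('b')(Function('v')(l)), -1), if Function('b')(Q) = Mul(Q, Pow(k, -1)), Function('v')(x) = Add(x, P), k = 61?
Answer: Rational(61, 9) ≈ 6.7778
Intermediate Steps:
P = 18
Function('v')(x) = Add(18, x) (Function('v')(x) = Add(x, 18) = Add(18, x))
Function('b')(Q) = Mul(Rational(1, 61), Q) (Function('b')(Q) = Mul(Q, Pow(61, -1)) = Mul(Q, Rational(1, 61)) = Mul(Rational(1, 61), Q))
Pow(Function('b')(Function('v')(l)), -1) = Pow(Mul(Rational(1, 61), Add(18, -9)), -1) = Pow(Mul(Rational(1, 61), 9), -1) = Pow(Rational(9, 61), -1) = Rational(61, 9)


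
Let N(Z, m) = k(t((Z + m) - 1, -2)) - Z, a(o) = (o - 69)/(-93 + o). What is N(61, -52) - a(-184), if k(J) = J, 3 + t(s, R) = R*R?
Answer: -16873/277 ≈ -60.913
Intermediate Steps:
t(s, R) = -3 + R² (t(s, R) = -3 + R*R = -3 + R²)
a(o) = (-69 + o)/(-93 + o)
N(Z, m) = 1 - Z (N(Z, m) = (-3 + (-2)²) - Z = (-3 + 4) - Z = 1 - Z)
N(61, -52) - a(-184) = (1 - 1*61) - (-69 - 184)/(-93 - 184) = (1 - 61) - (-253)/(-277) = -60 - (-1)*(-253)/277 = -60 - 1*253/277 = -60 - 253/277 = -16873/277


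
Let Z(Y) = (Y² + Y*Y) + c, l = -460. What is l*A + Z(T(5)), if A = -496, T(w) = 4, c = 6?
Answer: 228198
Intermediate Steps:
Z(Y) = 6 + 2*Y² (Z(Y) = (Y² + Y*Y) + 6 = (Y² + Y²) + 6 = 2*Y² + 6 = 6 + 2*Y²)
l*A + Z(T(5)) = -460*(-496) + (6 + 2*4²) = 228160 + (6 + 2*16) = 228160 + (6 + 32) = 228160 + 38 = 228198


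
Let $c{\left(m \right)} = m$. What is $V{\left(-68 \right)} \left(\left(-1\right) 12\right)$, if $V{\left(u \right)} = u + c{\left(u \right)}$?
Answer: $1632$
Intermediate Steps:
$V{\left(u \right)} = 2 u$ ($V{\left(u \right)} = u + u = 2 u$)
$V{\left(-68 \right)} \left(\left(-1\right) 12\right) = 2 \left(-68\right) \left(\left(-1\right) 12\right) = \left(-136\right) \left(-12\right) = 1632$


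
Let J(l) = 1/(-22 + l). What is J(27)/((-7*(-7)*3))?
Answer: 1/735 ≈ 0.0013605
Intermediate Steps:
J(27)/((-7*(-7)*3)) = 1/((-22 + 27)*((-7*(-7)*3))) = 1/(5*((49*3))) = (⅕)/147 = (⅕)*(1/147) = 1/735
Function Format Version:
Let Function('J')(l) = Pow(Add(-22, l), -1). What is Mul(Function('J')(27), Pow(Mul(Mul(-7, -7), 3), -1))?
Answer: Rational(1, 735) ≈ 0.0013605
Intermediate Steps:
Mul(Function('J')(27), Pow(Mul(Mul(-7, -7), 3), -1)) = Mul(Pow(Add(-22, 27), -1), Pow(Mul(Mul(-7, -7), 3), -1)) = Mul(Pow(5, -1), Pow(Mul(49, 3), -1)) = Mul(Rational(1, 5), Pow(147, -1)) = Mul(Rational(1, 5), Rational(1, 147)) = Rational(1, 735)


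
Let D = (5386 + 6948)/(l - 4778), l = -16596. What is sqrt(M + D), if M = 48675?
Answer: sqrt(5559201684346)/10687 ≈ 220.62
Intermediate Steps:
D = -6167/10687 (D = (5386 + 6948)/(-16596 - 4778) = 12334/(-21374) = 12334*(-1/21374) = -6167/10687 ≈ -0.57706)
sqrt(M + D) = sqrt(48675 - 6167/10687) = sqrt(520183558/10687) = sqrt(5559201684346)/10687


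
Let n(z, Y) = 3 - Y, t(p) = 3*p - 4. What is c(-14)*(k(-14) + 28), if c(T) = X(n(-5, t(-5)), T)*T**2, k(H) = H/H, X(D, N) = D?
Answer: 125048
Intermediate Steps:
t(p) = -4 + 3*p
k(H) = 1
c(T) = 22*T**2 (c(T) = (3 - (-4 + 3*(-5)))*T**2 = (3 - (-4 - 15))*T**2 = (3 - 1*(-19))*T**2 = (3 + 19)*T**2 = 22*T**2)
c(-14)*(k(-14) + 28) = (22*(-14)**2)*(1 + 28) = (22*196)*29 = 4312*29 = 125048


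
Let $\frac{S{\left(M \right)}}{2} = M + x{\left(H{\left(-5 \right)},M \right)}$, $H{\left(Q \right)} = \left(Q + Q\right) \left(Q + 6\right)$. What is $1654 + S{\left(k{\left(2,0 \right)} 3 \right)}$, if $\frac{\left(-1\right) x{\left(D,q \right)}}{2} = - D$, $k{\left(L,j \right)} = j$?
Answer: $1614$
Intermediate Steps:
$H{\left(Q \right)} = 2 Q \left(6 + Q\right)$
$x{\left(D,q \right)} = 2 D$ ($x{\left(D,q \right)} = - 2 \left(- D\right) = 2 D$)
$S{\left(M \right)} = -40 + 2 M$ ($S{\left(M \right)} = 2 \left(M + 2 \cdot 2 \left(-5\right) \left(6 - 5\right)\right) = 2 \left(M + 2 \cdot 2 \left(-5\right) 1\right) = 2 \left(M + 2 \left(-10\right)\right) = 2 \left(M - 20\right) = 2 \left(-20 + M\right) = -40 + 2 M$)
$1654 + S{\left(k{\left(2,0 \right)} 3 \right)} = 1654 - \left(40 - 2 \cdot 0 \cdot 3\right) = 1654 + \left(-40 + 2 \cdot 0\right) = 1654 + \left(-40 + 0\right) = 1654 - 40 = 1614$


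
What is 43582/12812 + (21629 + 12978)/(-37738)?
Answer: 150164079/60437407 ≈ 2.4846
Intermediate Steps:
43582/12812 + (21629 + 12978)/(-37738) = 43582*(1/12812) + 34607*(-1/37738) = 21791/6406 - 34607/37738 = 150164079/60437407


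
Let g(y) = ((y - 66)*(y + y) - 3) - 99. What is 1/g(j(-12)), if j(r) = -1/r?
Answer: -72/8135 ≈ -0.0088506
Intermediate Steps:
g(y) = -102 + 2*y*(-66 + y) (g(y) = ((-66 + y)*(2*y) - 3) - 99 = (2*y*(-66 + y) - 3) - 99 = (-3 + 2*y*(-66 + y)) - 99 = -102 + 2*y*(-66 + y))
1/g(j(-12)) = 1/(-102 - (-132)/(-12) + 2*(-1/(-12))²) = 1/(-102 - (-132)*(-1)/12 + 2*(-1*(-1/12))²) = 1/(-102 - 132*1/12 + 2*(1/12)²) = 1/(-102 - 11 + 2*(1/144)) = 1/(-102 - 11 + 1/72) = 1/(-8135/72) = -72/8135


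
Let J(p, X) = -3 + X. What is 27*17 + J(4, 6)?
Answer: 462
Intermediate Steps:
27*17 + J(4, 6) = 27*17 + (-3 + 6) = 459 + 3 = 462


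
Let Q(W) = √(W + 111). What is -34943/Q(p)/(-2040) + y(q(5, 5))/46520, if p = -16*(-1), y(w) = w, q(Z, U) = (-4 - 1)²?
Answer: 5/9304 + 34943*√127/259080 ≈ 1.5205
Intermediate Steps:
q(Z, U) = 25 (q(Z, U) = (-5)² = 25)
p = 16
Q(W) = √(111 + W)
-34943/Q(p)/(-2040) + y(q(5, 5))/46520 = -34943/√(111 + 16)/(-2040) + 25/46520 = -34943*√127/127*(-1/2040) + 25*(1/46520) = -34943*√127/127*(-1/2040) + 5/9304 = 34943*√127/259080 + 5/9304 = 5/9304 + 34943*√127/259080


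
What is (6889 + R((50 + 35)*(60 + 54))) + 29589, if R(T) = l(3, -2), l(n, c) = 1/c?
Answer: 72955/2 ≈ 36478.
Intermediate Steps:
R(T) = -1/2 (R(T) = 1/(-2) = -1/2)
(6889 + R((50 + 35)*(60 + 54))) + 29589 = (6889 - 1/2) + 29589 = 13777/2 + 29589 = 72955/2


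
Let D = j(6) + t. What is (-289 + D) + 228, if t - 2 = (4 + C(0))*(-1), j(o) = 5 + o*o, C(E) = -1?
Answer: -21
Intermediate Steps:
j(o) = 5 + o²
t = -1 (t = 2 + (4 - 1)*(-1) = 2 + 3*(-1) = 2 - 3 = -1)
D = 40 (D = (5 + 6²) - 1 = (5 + 36) - 1 = 41 - 1 = 40)
(-289 + D) + 228 = (-289 + 40) + 228 = -249 + 228 = -21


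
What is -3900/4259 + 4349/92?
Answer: 18163591/391828 ≈ 46.356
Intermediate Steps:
-3900/4259 + 4349/92 = 18163591/391828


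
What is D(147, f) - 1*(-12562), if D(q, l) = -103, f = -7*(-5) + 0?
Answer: 12459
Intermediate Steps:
f = 35 (f = 35 + 0 = 35)
D(147, f) - 1*(-12562) = -103 - 1*(-12562) = -103 + 12562 = 12459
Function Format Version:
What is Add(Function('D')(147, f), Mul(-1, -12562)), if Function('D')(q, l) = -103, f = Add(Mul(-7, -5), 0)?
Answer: 12459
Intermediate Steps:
f = 35 (f = Add(35, 0) = 35)
Add(Function('D')(147, f), Mul(-1, -12562)) = Add(-103, Mul(-1, -12562)) = Add(-103, 12562) = 12459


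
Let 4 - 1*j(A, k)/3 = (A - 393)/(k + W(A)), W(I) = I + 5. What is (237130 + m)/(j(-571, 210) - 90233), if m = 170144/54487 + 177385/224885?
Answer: -51721016601898273/19679774905395208 ≈ -2.6281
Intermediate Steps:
W(I) = 5 + I
j(A, k) = 12 - 3*(-393 + A)/(5 + A + k) (j(A, k) = 12 - 3*(A - 393)/(k + (5 + A)) = 12 - 3*(-393 + A)/(5 + A + k))
m = 9585601987/2450661799 (m = 170144*(1/54487) + 177385*(1/224885) = 170144/54487 + 35477/44977 = 9585601987/2450661799 ≈ 3.9114)
(237130 + m)/(j(-571, 210) - 90233) = (237130 + 9585601987/2450661799)/(3*(413 + 3*(-571) + 4*210)/(5 - 571 + 210) - 90233) = 581135017998857/(2450661799*(3*(413 - 1713 + 840)/(-356) - 90233)) = 581135017998857/(2450661799*(3*(-1/356)*(-460) - 90233)) = 581135017998857/(2450661799*(345/89 - 90233)) = 581135017998857/(2450661799*(-8030392/89)) = (581135017998857/2450661799)*(-89/8030392) = -51721016601898273/19679774905395208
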